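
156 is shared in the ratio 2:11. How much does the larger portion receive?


Total parts = 2 + 11 = 13
Value per part = 156 / 13 = 12
First share = 2 * 12 = 24
Second share = 11 * 12 = 132
Larger share = 132

132


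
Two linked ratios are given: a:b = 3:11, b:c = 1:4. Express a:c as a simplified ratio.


Given a:b = 3:11 and b:c = 1:4
Make b consistent. Multiply first ratio by 1: a:b = 3:11
Multiply second ratio by 11: b:c = 11:44
Now b = 11 in both, so a:b:c = 3:11:44
Therefore a:c = 3:44
Simplify by GCD: a:c = 3:44

3:44


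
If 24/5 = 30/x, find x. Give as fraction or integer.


Setting up: 24/5 = 30/x
Cross multiply: 24 * x = 5 * 30
24x = 150
x = 150/24
x = 25/4

25/4


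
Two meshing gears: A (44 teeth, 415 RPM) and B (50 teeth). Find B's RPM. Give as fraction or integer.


Gear ratio: teeth_A * RPM_A = teeth_B * RPM_B
44 * 415 = 50 * RPM_B
18260 = 50 * RPM_B
RPM_B = 18260 / 50
RPM_B = 1826/5

1826/5


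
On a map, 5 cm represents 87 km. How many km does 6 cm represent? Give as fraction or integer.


Map scale: 5 cm = 87 km
Measured distance on map = 6 cm
Set up proportion: 6 * 87 / 5
= 522 / 5
= 522/5 km

522/5


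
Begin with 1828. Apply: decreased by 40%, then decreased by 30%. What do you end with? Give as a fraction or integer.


Start: 1828
Step 1: decrease by 40% => multiply by 60/100
  1828 * 60/100 = 5484/5
Step 2: decrease by 30% => multiply by 70/100
  5484/5 * 70/100 = 19194/25
Final value = 19194/25

19194/25


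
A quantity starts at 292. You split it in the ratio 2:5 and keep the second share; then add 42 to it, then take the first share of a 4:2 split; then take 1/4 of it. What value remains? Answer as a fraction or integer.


Start with 292.
Step 1: Split 2:5, second share = 292 * 5/7 = 1460/7
Step 2: Add 42: 1460/7+42=1754/7; split 4:2 first = 1754/7*4/6 = 3508/21
Step 3: Take 1/4: 3508/21 * 1/4 = 877/21
Final result = 877/21

877/21


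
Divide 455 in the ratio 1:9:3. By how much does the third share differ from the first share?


Total parts = 1 + 9 + 3 = 13
Value per part = 455 / 13 = 35
Shares: 1*35=35, 9*35=315, 3*35=105
Third share = 105, first share = 35
Difference = |105 - 35| = 70

70


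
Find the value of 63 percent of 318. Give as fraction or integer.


Compute 63% of 318
Convert percentage: 63% = 63/100
Multiply: 318 * 63/100
= 20034/100
= 10017/50

10017/50


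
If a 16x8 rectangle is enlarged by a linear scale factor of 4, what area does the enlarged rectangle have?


Original dimensions: 16 x 8
Enlargement factor = 4
New width = 16 * 4 = 64
New height = 8 * 4 = 32
New area = 64 * 32 = 2048

2048


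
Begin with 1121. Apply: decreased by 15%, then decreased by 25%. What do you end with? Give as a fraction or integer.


Start: 1121
Step 1: decrease by 15% => multiply by 85/100
  1121 * 85/100 = 19057/20
Step 2: decrease by 25% => multiply by 75/100
  19057/20 * 75/100 = 57171/80
Final value = 57171/80

57171/80


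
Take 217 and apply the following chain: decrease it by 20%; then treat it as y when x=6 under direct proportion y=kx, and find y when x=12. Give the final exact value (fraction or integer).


Start with 217.
Step 1: Decrease by 20%: 217 * 80/100 = 868/5
Step 2: Direct prop: k = (868/5)/6; new y = k*12 = 868/5*12/6 = 1736/5
Final result = 1736/5

1736/5


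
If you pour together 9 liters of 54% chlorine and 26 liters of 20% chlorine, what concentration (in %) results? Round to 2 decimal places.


Solute in mixture 1 = 54% of 9 L = 9*54/100 = 243/50 L
Solute in mixture 2 = 20% of 26 L = 26*20/100 = 26/5 L
Total solute = 243/50 + 26/5 = 503/50 L
Total volume = 9 + 26 = 35 L
Final concentration = 503/50/35 * 100 = 28.74%

28.74


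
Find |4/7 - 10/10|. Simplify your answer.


Simplify: 4/7 = 4/7 and 10/10 = 1
Find common denominator: LCD = 7
Convert: 4/7 and 7/7
Difference = |4 - 7|/7 = 3/7
Simplified = 3/7

3/7


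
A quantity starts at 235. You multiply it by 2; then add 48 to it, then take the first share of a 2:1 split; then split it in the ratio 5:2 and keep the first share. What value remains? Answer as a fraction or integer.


Start with 235.
Step 1: Multiply by 2: 235 * 2 = 470
Step 2: Add 48: 470+48=518; split 2:1 first = 518*2/3 = 1036/3
Step 3: Split 5:2, first share = 1036/3 * 5/7 = 740/3
Final result = 740/3

740/3


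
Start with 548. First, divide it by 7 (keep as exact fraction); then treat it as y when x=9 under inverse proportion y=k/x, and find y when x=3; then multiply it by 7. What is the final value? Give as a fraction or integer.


Start with 548.
Step 1: Divide by 7: 548 / 7 = 548/7
Step 2: Inverse prop: k = (548/7)*9; new y = k/3 = 548/7*9/3 = 1644/7
Step 3: Multiply by 7: 1644/7 * 7 = 1644
Final result = 1644

1644


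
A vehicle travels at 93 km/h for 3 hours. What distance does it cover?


Using distance = speed * time
Speed = 93 km/h
Time = 3 hours
Distance = 93 * 3
= 279 km

279


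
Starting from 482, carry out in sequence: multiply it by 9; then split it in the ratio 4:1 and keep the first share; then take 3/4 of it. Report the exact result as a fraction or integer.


Start with 482.
Step 1: Multiply by 9: 482 * 9 = 4338
Step 2: Split 4:1, first share = 4338 * 4/5 = 17352/5
Step 3: Take 3/4: 17352/5 * 3/4 = 13014/5
Final result = 13014/5

13014/5


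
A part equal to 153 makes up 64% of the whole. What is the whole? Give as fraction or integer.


Given: 153 is 64% of the whole
Set up: 153 = 64/100 * whole
whole = 153 * 100 / 64
whole = 15300 / 64
whole = 3825/16

3825/16


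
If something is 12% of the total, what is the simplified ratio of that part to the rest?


Part = 12%, Remainder = 88%
Ratio = 12:88
GCD(12, 88) = 4
Simplify: 3:22 = 3:22

3:22


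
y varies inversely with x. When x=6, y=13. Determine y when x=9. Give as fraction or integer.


Inverse proportion: y = k/x
Find k: k = 6 * 13 = 78
Compute y at x=9: y = 78/9
y = 26/3

26/3


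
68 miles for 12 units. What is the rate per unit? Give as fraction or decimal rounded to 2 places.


Total miles = 68
Number of units = 12
Unit rate = 68 / 12
= 5.67 miles per unit

5.67


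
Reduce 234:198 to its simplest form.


Find GCD(234, 198)
GCD = 18
Divide both by 18: 234/18 = 13, 198/18 = 11
Simplified ratio = 13:11

13:11


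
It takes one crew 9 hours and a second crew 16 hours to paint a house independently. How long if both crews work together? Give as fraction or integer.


Rate of A = 1/9 job per hour
Rate of B = 1/16 job per hour
Combined rate = 1/9 + 1/16
Find common denominator: (16 + 9)/(9*16) = 25/144
Combined rate = 25/144 job per hour
Time together = 1 / (25/144) = 144/25 hours

144/25


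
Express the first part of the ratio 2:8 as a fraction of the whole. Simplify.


Total parts = 2 + 8 = 10
First part fraction = 2/10
Simplify: 2/10 = 1/5

1/5


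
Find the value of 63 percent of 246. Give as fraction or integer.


Compute 63% of 246
Convert percentage: 63% = 63/100
Multiply: 246 * 63/100
= 15498/100
= 7749/50

7749/50


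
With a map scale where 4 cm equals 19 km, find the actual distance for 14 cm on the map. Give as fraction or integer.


Map scale: 4 cm = 19 km
Measured distance on map = 14 cm
Set up proportion: 14 * 19 / 4
= 266 / 4
= 133/2 km

133/2


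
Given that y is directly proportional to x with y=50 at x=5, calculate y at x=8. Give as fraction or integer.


Direct proportion: y = kx
Find k: k = 50/5 = 10
Compute y at x=8: y = 10 * 8
y = 80

80


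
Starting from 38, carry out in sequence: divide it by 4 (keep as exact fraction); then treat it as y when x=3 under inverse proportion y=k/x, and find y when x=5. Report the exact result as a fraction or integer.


Start with 38.
Step 1: Divide by 4: 38 / 4 = 19/2
Step 2: Inverse prop: k = (19/2)*3; new y = k/5 = 19/2*3/5 = 57/10
Final result = 57/10

57/10


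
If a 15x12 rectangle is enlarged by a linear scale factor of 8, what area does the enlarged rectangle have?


Original dimensions: 15 x 12
Enlargement factor = 8
New width = 15 * 8 = 120
New height = 12 * 8 = 96
New area = 120 * 96 = 11520

11520


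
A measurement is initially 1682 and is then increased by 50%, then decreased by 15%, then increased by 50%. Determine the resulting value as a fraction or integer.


Start: 1682
Step 1: increase by 50% => multiply by 150/100
  1682 * 150/100 = 2523
Step 2: decrease by 15% => multiply by 85/100
  2523 * 85/100 = 42891/20
Step 3: increase by 50% => multiply by 150/100
  42891/20 * 150/100 = 128673/40
Final value = 128673/40

128673/40


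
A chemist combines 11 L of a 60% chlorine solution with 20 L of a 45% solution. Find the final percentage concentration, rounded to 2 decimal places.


Solute in mixture 1 = 60% of 11 L = 11*60/100 = 33/5 L
Solute in mixture 2 = 45% of 20 L = 20*45/100 = 9 L
Total solute = 33/5 + 9 = 78/5 L
Total volume = 11 + 20 = 31 L
Final concentration = 78/5/31 * 100 = 50.32%

50.32


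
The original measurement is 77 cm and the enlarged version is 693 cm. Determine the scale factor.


Original length = 77 cm
Scaled length = 693 cm
Scale factor = 693 / 77
= 9

9


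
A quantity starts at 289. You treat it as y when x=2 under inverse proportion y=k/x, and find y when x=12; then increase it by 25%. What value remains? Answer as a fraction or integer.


Start with 289.
Step 1: Inverse prop: k = (289)*2; new y = k/12 = 289*2/12 = 289/6
Step 2: Increase by 25%: 289/6 * 125/100 = 1445/24
Final result = 1445/24

1445/24


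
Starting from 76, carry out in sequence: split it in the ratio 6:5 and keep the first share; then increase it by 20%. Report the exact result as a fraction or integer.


Start with 76.
Step 1: Split 6:5, first share = 76 * 6/11 = 456/11
Step 2: Increase by 20%: 456/11 * 120/100 = 2736/55
Final result = 2736/55

2736/55


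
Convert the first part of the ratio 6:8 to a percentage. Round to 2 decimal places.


Total parts = 6 + 8 = 14
First part fraction = 6/14
Percentage = (6/14) * 100
= 0.428571 * 100
= 42.86%

42.86


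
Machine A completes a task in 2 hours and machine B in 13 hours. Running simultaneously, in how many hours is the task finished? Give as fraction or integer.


Rate of A = 1/2 job per hour
Rate of B = 1/13 job per hour
Combined rate = 1/2 + 1/13
Find common denominator: (13 + 2)/(2*13) = 15/26
Combined rate = 15/26 job per hour
Time together = 1 / (15/26) = 26/15 hours

26/15


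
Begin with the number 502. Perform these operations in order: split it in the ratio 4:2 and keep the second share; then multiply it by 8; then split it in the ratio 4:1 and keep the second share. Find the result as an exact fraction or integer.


Start with 502.
Step 1: Split 4:2, second share = 502 * 2/6 = 502/3
Step 2: Multiply by 8: 502/3 * 8 = 4016/3
Step 3: Split 4:1, second share = 4016/3 * 1/5 = 4016/15
Final result = 4016/15

4016/15


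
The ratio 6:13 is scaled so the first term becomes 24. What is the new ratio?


Original ratio: 6:13
First term target: 24
Scale factor = 24 / 6 = 4
Multiply second term: 13 * 4 = 52
Equivalent ratio = 24:52

24:52


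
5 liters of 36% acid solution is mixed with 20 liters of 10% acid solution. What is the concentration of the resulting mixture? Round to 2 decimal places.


Solute in mixture 1 = 36% of 5 L = 5*36/100 = 9/5 L
Solute in mixture 2 = 10% of 20 L = 20*10/100 = 2 L
Total solute = 9/5 + 2 = 19/5 L
Total volume = 5 + 20 = 25 L
Final concentration = 19/5/25 * 100 = 15.20%

15.20


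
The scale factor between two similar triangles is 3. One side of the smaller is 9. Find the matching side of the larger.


Similar triangles have proportional sides
Scale factor = 3
Smaller side = 9
Corresponding larger side = 9 * 3
= 27

27


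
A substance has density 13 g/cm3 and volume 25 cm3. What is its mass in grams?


Using mass = density * volume
Density = 13 g/cm3
Volume = 25 cm3
Mass = 13 * 25
= 325 g

325


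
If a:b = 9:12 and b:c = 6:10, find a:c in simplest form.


Given a:b = 9:12 and b:c = 6:10
Make b consistent. Multiply first ratio by 6: a:b = 54:72
Multiply second ratio by 12: b:c = 72:120
Now b = 72 in both, so a:b:c = 54:72:120
Therefore a:c = 54:120
Simplify by GCD: a:c = 9:20

9:20


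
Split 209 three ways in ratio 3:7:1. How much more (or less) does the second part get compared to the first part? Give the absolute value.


Total parts = 3 + 7 + 1 = 11
Value per part = 209 / 11 = 19
Shares: 3*19=57, 7*19=133, 1*19=19
Second share = 133, first share = 57
Difference = |133 - 57| = 76

76


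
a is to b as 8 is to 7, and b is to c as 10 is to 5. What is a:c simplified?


Given a:b = 8:7 and b:c = 10:5
Make b consistent. Multiply first ratio by 10: a:b = 80:70
Multiply second ratio by 7: b:c = 70:35
Now b = 70 in both, so a:b:c = 80:70:35
Therefore a:c = 80:35
Simplify by GCD: a:c = 16:7

16:7


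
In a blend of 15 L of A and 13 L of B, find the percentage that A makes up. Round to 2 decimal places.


Volume of A = 15 L
Volume of B = 13 L
Total volume = 15 + 13 = 28 L
Percentage of A = (15/28) * 100
= 53.57%

53.57


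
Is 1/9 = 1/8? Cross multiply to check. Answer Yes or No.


Cross multiply to check 1/9 = 1/8
Left cross product: 1 * 8 = 8
Right cross product: 9 * 1 = 9
8 != 9
Not equal, so proportions differ => No

No


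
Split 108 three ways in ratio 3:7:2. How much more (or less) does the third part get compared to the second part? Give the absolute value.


Total parts = 3 + 7 + 2 = 12
Value per part = 108 / 12 = 9
Shares: 3*9=27, 7*9=63, 2*9=18
Third share = 18, second share = 63
Difference = |18 - 63| = 45

45


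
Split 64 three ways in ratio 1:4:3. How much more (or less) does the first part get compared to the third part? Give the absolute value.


Total parts = 1 + 4 + 3 = 8
Value per part = 64 / 8 = 8
Shares: 1*8=8, 4*8=32, 3*8=24
First share = 8, third share = 24
Difference = |8 - 24| = 16

16


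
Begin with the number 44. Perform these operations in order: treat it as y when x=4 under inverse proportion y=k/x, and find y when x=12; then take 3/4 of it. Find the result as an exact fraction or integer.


Start with 44.
Step 1: Inverse prop: k = (44)*4; new y = k/12 = 44*4/12 = 44/3
Step 2: Take 3/4: 44/3 * 3/4 = 11
Final result = 11

11


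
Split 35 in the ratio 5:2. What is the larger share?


Total parts = 5 + 2 = 7
Value per part = 35 / 7 = 5
First share = 5 * 5 = 25
Second share = 2 * 5 = 10
Larger share = 25

25


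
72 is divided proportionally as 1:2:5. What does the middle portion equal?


Ratio = 1:2:5
Total parts = 1 + 2 + 5 = 8
Value per part = 72 / 8 = 9
First share = 1 * 9 = 9
Middle share = 2 * 9 = 18
Third share = 5 * 9 = 45

18


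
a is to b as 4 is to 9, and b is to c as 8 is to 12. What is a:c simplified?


Given a:b = 4:9 and b:c = 8:12
Make b consistent. Multiply first ratio by 8: a:b = 32:72
Multiply second ratio by 9: b:c = 72:108
Now b = 72 in both, so a:b:c = 32:72:108
Therefore a:c = 32:108
Simplify by GCD: a:c = 8:27

8:27


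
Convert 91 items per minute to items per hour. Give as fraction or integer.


Converting from per minute to per hour
Rate = 91 items per minute
Multiply by 60: 91 * 60
= 5460 items per hour

5460


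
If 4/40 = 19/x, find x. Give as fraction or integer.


Setting up: 4/40 = 19/x
Cross multiply: 4 * x = 40 * 19
4x = 760
x = 760/4
x = 190

190


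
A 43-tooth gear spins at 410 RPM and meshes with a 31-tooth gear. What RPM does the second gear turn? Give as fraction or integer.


Gear ratio: teeth_A * RPM_A = teeth_B * RPM_B
43 * 410 = 31 * RPM_B
17630 = 31 * RPM_B
RPM_B = 17630 / 31
RPM_B = 17630/31

17630/31


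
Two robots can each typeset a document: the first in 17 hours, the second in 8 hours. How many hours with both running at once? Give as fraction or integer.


Rate of A = 1/17 job per hour
Rate of B = 1/8 job per hour
Combined rate = 1/17 + 1/8
Find common denominator: (8 + 17)/(17*8) = 25/136
Combined rate = 25/136 job per hour
Time together = 1 / (25/136) = 136/25 hours

136/25


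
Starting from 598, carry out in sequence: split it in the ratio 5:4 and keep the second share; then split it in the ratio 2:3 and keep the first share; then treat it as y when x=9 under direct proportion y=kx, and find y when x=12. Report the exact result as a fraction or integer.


Start with 598.
Step 1: Split 5:4, second share = 598 * 4/9 = 2392/9
Step 2: Split 2:3, first share = 2392/9 * 2/5 = 4784/45
Step 3: Direct prop: k = (4784/45)/9; new y = k*12 = 4784/45*12/9 = 19136/135
Final result = 19136/135

19136/135


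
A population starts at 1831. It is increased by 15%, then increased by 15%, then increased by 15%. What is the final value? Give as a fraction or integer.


Start: 1831
Step 1: increase by 15% => multiply by 115/100
  1831 * 115/100 = 42113/20
Step 2: increase by 15% => multiply by 115/100
  42113/20 * 115/100 = 968599/400
Step 3: increase by 15% => multiply by 115/100
  968599/400 * 115/100 = 22277777/8000
Final value = 22277777/8000

22277777/8000


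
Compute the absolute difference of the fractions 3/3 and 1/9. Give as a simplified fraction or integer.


Simplify: 3/3 = 1 and 1/9 = 1/9
Find common denominator: LCD = 9
Convert: 9/9 and 1/9
Difference = |9 - 1|/9 = 8/9
Simplified = 8/9

8/9


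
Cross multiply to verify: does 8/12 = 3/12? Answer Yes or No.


Cross multiply to check 8/12 = 3/12
Left cross product: 8 * 12 = 96
Right cross product: 12 * 3 = 36
96 != 36
Not equal, so proportions differ => No

No


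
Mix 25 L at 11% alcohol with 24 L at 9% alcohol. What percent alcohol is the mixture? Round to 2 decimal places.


Solute in mixture 1 = 11% of 25 L = 25*11/100 = 11/4 L
Solute in mixture 2 = 9% of 24 L = 24*9/100 = 54/25 L
Total solute = 11/4 + 54/25 = 491/100 L
Total volume = 25 + 24 = 49 L
Final concentration = 491/100/49 * 100 = 10.02%

10.02


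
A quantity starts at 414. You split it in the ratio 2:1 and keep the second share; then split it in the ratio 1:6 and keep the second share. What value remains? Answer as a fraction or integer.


Start with 414.
Step 1: Split 2:1, second share = 414 * 1/3 = 138
Step 2: Split 1:6, second share = 138 * 6/7 = 828/7
Final result = 828/7

828/7


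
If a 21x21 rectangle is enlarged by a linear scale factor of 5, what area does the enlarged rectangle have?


Original dimensions: 21 x 21
Enlargement factor = 5
New width = 21 * 5 = 105
New height = 21 * 5 = 105
New area = 105 * 105 = 11025

11025


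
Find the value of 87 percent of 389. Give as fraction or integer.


Compute 87% of 389
Convert percentage: 87% = 87/100
Multiply: 389 * 87/100
= 33843/100
= 33843/100

33843/100


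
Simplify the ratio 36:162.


Find GCD(36, 162)
GCD = 18
Divide both by 18: 36/18 = 2, 162/18 = 9
Simplified ratio = 2:9

2:9


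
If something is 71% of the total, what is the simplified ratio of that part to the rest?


Part = 71%, Remainder = 29%
Ratio = 71:29
GCD(71, 29) = 1
Simplify: 71:29 = 71:29

71:29


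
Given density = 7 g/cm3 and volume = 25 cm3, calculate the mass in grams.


Using mass = density * volume
Density = 7 g/cm3
Volume = 25 cm3
Mass = 7 * 25
= 175 g

175


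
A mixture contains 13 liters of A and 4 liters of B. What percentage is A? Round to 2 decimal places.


Volume of A = 13 L
Volume of B = 4 L
Total volume = 13 + 4 = 17 L
Percentage of A = (13/17) * 100
= 76.47%

76.47


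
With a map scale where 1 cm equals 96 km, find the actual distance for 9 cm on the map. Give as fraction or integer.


Map scale: 1 cm = 96 km
Measured distance on map = 9 cm
Set up proportion: 9 * 96 / 1
= 864 / 1
= 864 km

864


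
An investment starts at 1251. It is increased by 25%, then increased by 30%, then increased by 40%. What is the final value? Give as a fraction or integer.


Start: 1251
Step 1: increase by 25% => multiply by 125/100
  1251 * 125/100 = 6255/4
Step 2: increase by 30% => multiply by 130/100
  6255/4 * 130/100 = 16263/8
Step 3: increase by 40% => multiply by 140/100
  16263/8 * 140/100 = 113841/40
Final value = 113841/40

113841/40


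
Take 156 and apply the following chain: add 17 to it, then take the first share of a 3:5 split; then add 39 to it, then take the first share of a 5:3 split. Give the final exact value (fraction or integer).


Start with 156.
Step 1: Add 17: 156+17=173; split 3:5 first = 173*3/8 = 519/8
Step 2: Add 39: 519/8+39=831/8; split 5:3 first = 831/8*5/8 = 4155/64
Final result = 4155/64

4155/64


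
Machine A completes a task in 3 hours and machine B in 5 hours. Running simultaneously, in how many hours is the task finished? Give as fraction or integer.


Rate of A = 1/3 job per hour
Rate of B = 1/5 job per hour
Combined rate = 1/3 + 1/5
Find common denominator: (5 + 3)/(3*5) = 8/15
Combined rate = 8/15 job per hour
Time together = 1 / (8/15) = 15/8 hours

15/8


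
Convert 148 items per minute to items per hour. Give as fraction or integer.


Converting from per minute to per hour
Rate = 148 items per minute
Multiply by 60: 148 * 60
= 8880 items per hour

8880


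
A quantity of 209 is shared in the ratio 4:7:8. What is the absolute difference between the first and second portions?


Total parts = 4 + 7 + 8 = 19
Value per part = 209 / 19 = 11
Shares: 4*11=44, 7*11=77, 8*11=88
First share = 44, second share = 77
Difference = |44 - 77| = 33

33


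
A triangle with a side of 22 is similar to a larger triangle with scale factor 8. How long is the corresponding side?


Similar triangles have proportional sides
Scale factor = 8
Smaller side = 22
Corresponding larger side = 22 * 8
= 176

176


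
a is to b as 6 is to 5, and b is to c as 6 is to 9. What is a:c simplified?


Given a:b = 6:5 and b:c = 6:9
Make b consistent. Multiply first ratio by 6: a:b = 36:30
Multiply second ratio by 5: b:c = 30:45
Now b = 30 in both, so a:b:c = 36:30:45
Therefore a:c = 36:45
Simplify by GCD: a:c = 4:5

4:5


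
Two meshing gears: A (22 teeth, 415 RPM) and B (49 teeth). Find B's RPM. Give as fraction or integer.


Gear ratio: teeth_A * RPM_A = teeth_B * RPM_B
22 * 415 = 49 * RPM_B
9130 = 49 * RPM_B
RPM_B = 9130 / 49
RPM_B = 9130/49

9130/49


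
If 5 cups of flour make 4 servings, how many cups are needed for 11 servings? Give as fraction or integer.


Original: 5 cups for 4 servings
Target servings = 11
Scaling factor = 11/4
New amount = 5 * 11/4
= 55/4
= 55/4 cups

55/4


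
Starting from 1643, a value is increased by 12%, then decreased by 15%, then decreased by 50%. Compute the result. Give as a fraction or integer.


Start: 1643
Step 1: increase by 12% => multiply by 112/100
  1643 * 112/100 = 46004/25
Step 2: decrease by 15% => multiply by 85/100
  46004/25 * 85/100 = 195517/125
Step 3: decrease by 50% => multiply by 50/100
  195517/125 * 50/100 = 195517/250
Final value = 195517/250

195517/250


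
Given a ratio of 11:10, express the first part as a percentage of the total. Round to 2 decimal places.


Total parts = 11 + 10 = 21
First part fraction = 11/21
Percentage = (11/21) * 100
= 0.52381 * 100
= 52.38%

52.38


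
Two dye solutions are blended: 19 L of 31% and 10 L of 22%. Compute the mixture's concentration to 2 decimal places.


Solute in mixture 1 = 31% of 19 L = 19*31/100 = 589/100 L
Solute in mixture 2 = 22% of 10 L = 10*22/100 = 11/5 L
Total solute = 589/100 + 11/5 = 809/100 L
Total volume = 19 + 10 = 29 L
Final concentration = 809/100/29 * 100 = 27.90%

27.90


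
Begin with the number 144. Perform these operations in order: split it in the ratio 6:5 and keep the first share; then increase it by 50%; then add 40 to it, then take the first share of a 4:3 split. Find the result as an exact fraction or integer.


Start with 144.
Step 1: Split 6:5, first share = 144 * 6/11 = 864/11
Step 2: Increase by 50%: 864/11 * 150/100 = 1296/11
Step 3: Add 40: 1296/11+40=1736/11; split 4:3 first = 1736/11*4/7 = 992/11
Final result = 992/11

992/11


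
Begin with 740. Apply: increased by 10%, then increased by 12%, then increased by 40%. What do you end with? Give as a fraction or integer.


Start: 740
Step 1: increase by 10% => multiply by 110/100
  740 * 110/100 = 814
Step 2: increase by 12% => multiply by 112/100
  814 * 112/100 = 22792/25
Step 3: increase by 40% => multiply by 140/100
  22792/25 * 140/100 = 159544/125
Final value = 159544/125

159544/125


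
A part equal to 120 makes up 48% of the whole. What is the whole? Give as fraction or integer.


Given: 120 is 48% of the whole
Set up: 120 = 48/100 * whole
whole = 120 * 100 / 48
whole = 12000 / 48
whole = 250

250


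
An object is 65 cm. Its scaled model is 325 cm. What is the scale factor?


Original length = 65 cm
Scaled length = 325 cm
Scale factor = 325 / 65
= 5

5


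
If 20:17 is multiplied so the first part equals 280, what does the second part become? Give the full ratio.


Original ratio: 20:17
First term target: 280
Scale factor = 280 / 20 = 14
Multiply second term: 17 * 14 = 238
Equivalent ratio = 280:238

280:238


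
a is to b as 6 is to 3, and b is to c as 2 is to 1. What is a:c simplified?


Given a:b = 6:3 and b:c = 2:1
Make b consistent. Multiply first ratio by 2: a:b = 12:6
Multiply second ratio by 3: b:c = 6:3
Now b = 6 in both, so a:b:c = 12:6:3
Therefore a:c = 12:3
Simplify by GCD: a:c = 4:1

4:1


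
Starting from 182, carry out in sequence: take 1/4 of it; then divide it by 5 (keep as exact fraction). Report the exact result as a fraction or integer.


Start with 182.
Step 1: Take 1/4: 182 * 1/4 = 91/2
Step 2: Divide by 5: 91/2 / 5 = 91/10
Final result = 91/10

91/10


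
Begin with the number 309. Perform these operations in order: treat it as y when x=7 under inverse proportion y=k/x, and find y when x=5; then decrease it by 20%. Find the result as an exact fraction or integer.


Start with 309.
Step 1: Inverse prop: k = (309)*7; new y = k/5 = 309*7/5 = 2163/5
Step 2: Decrease by 20%: 2163/5 * 80/100 = 8652/25
Final result = 8652/25

8652/25


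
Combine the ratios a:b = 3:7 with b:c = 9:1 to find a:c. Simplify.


Given a:b = 3:7 and b:c = 9:1
Make b consistent. Multiply first ratio by 9: a:b = 27:63
Multiply second ratio by 7: b:c = 63:7
Now b = 63 in both, so a:b:c = 27:63:7
Therefore a:c = 27:7
Simplify by GCD: a:c = 27:7

27:7


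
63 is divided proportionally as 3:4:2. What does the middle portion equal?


Ratio = 3:4:2
Total parts = 3 + 4 + 2 = 9
Value per part = 63 / 9 = 7
First share = 3 * 7 = 21
Middle share = 4 * 7 = 28
Third share = 2 * 7 = 14

28


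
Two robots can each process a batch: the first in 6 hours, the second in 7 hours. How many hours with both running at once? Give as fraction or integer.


Rate of A = 1/6 job per hour
Rate of B = 1/7 job per hour
Combined rate = 1/6 + 1/7
Find common denominator: (7 + 6)/(6*7) = 13/42
Combined rate = 13/42 job per hour
Time together = 1 / (13/42) = 42/13 hours

42/13


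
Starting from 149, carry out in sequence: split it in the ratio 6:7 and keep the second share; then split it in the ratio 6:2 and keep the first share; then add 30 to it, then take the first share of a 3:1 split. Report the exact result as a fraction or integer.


Start with 149.
Step 1: Split 6:7, second share = 149 * 7/13 = 1043/13
Step 2: Split 6:2, first share = 1043/13 * 6/8 = 3129/52
Step 3: Add 30: 3129/52+30=4689/52; split 3:1 first = 4689/52*3/4 = 14067/208
Final result = 14067/208

14067/208


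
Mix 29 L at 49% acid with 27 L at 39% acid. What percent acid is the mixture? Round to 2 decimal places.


Solute in mixture 1 = 49% of 29 L = 29*49/100 = 1421/100 L
Solute in mixture 2 = 39% of 27 L = 27*39/100 = 1053/100 L
Total solute = 1421/100 + 1053/100 = 1237/50 L
Total volume = 29 + 27 = 56 L
Final concentration = 1237/50/56 * 100 = 44.18%

44.18


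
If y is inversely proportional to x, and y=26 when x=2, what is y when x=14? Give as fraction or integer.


Inverse proportion: y = k/x
Find k: k = 2 * 26 = 52
Compute y at x=14: y = 52/14
y = 26/7

26/7


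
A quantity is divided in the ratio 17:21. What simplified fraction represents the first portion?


Total parts = 17 + 21 = 38
First part fraction = 17/38
Simplify: 17/38 = 17/38

17/38


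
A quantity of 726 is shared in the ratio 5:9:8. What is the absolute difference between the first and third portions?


Total parts = 5 + 9 + 8 = 22
Value per part = 726 / 22 = 33
Shares: 5*33=165, 9*33=297, 8*33=264
First share = 165, third share = 264
Difference = |165 - 264| = 99

99


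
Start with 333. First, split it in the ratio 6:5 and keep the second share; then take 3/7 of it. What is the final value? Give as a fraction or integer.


Start with 333.
Step 1: Split 6:5, second share = 333 * 5/11 = 1665/11
Step 2: Take 3/7: 1665/11 * 3/7 = 4995/77
Final result = 4995/77

4995/77


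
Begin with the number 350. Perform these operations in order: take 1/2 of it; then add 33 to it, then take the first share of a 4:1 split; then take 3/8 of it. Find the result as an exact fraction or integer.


Start with 350.
Step 1: Take 1/2: 350 * 1/2 = 175
Step 2: Add 33: 175+33=208; split 4:1 first = 208*4/5 = 832/5
Step 3: Take 3/8: 832/5 * 3/8 = 312/5
Final result = 312/5

312/5


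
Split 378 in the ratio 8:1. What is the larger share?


Total parts = 8 + 1 = 9
Value per part = 378 / 9 = 42
First share = 8 * 42 = 336
Second share = 1 * 42 = 42
Larger share = 336

336


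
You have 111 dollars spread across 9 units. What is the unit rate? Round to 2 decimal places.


Total dollars = 111
Number of units = 9
Unit rate = 111 / 9
= 12.33 dollars per unit

12.33


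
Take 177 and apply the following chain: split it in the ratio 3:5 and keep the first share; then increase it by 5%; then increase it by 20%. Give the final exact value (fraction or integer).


Start with 177.
Step 1: Split 3:5, first share = 177 * 3/8 = 531/8
Step 2: Increase by 5%: 531/8 * 105/100 = 11151/160
Step 3: Increase by 20%: 11151/160 * 120/100 = 33453/400
Final result = 33453/400

33453/400


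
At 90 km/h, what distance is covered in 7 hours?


Using distance = speed * time
Speed = 90 km/h
Time = 7 hours
Distance = 90 * 7
= 630 km

630


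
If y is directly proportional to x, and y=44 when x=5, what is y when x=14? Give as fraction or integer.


Direct proportion: y = kx
Find k: k = 44/5 = 44/5
Compute y at x=14: y = 44/5 * 14
y = 616/5

616/5


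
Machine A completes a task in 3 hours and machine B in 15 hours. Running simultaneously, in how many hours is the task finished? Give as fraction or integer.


Rate of A = 1/3 job per hour
Rate of B = 1/15 job per hour
Combined rate = 1/3 + 1/15
Find common denominator: (15 + 3)/(3*15) = 18/45
Combined rate = 2/5 job per hour
Time together = 1 / (2/5) = 5/2 hours

5/2


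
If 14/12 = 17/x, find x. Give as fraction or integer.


Setting up: 14/12 = 17/x
Cross multiply: 14 * x = 12 * 17
14x = 204
x = 204/14
x = 102/7

102/7


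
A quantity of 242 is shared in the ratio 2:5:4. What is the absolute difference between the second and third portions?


Total parts = 2 + 5 + 4 = 11
Value per part = 242 / 11 = 22
Shares: 2*22=44, 5*22=110, 4*22=88
Second share = 110, third share = 88
Difference = |110 - 88| = 22

22


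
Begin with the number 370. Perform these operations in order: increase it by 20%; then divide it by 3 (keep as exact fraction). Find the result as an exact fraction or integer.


Start with 370.
Step 1: Increase by 20%: 370 * 120/100 = 444
Step 2: Divide by 3: 444 / 3 = 148
Final result = 148

148


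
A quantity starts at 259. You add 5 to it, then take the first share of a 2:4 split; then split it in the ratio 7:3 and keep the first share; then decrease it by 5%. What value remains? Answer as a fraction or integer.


Start with 259.
Step 1: Add 5: 259+5=264; split 2:4 first = 264*2/6 = 88
Step 2: Split 7:3, first share = 88 * 7/10 = 308/5
Step 3: Decrease by 5%: 308/5 * 95/100 = 1463/25
Final result = 1463/25

1463/25


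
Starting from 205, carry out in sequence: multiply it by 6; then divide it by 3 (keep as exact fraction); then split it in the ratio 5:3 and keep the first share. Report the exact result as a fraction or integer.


Start with 205.
Step 1: Multiply by 6: 205 * 6 = 1230
Step 2: Divide by 3: 1230 / 3 = 410
Step 3: Split 5:3, first share = 410 * 5/8 = 1025/4
Final result = 1025/4

1025/4


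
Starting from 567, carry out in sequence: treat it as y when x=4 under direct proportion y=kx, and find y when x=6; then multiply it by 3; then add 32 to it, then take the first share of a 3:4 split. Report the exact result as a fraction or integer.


Start with 567.
Step 1: Direct prop: k = (567)/4; new y = k*6 = 567*6/4 = 1701/2
Step 2: Multiply by 3: 1701/2 * 3 = 5103/2
Step 3: Add 32: 5103/2+32=5167/2; split 3:4 first = 5167/2*3/7 = 15501/14
Final result = 15501/14

15501/14


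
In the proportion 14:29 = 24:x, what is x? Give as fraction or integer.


Setting up: 14/29 = 24/x
Cross multiply: 14 * x = 29 * 24
14x = 696
x = 696/14
x = 348/7

348/7


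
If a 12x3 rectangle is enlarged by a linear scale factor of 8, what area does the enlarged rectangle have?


Original dimensions: 12 x 3
Enlargement factor = 8
New width = 12 * 8 = 96
New height = 3 * 8 = 24
New area = 96 * 24 = 2304

2304


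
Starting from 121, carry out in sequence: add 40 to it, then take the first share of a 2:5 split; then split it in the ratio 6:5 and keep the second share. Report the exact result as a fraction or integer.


Start with 121.
Step 1: Add 40: 121+40=161; split 2:5 first = 161*2/7 = 46
Step 2: Split 6:5, second share = 46 * 5/11 = 230/11
Final result = 230/11

230/11


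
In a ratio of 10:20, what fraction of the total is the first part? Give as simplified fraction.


Total parts = 10 + 20 = 30
First part fraction = 10/30
Simplify: 10/30 = 1/3

1/3


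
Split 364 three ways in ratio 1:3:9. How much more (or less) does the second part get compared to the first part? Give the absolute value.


Total parts = 1 + 3 + 9 = 13
Value per part = 364 / 13 = 28
Shares: 1*28=28, 3*28=84, 9*28=252
Second share = 84, first share = 28
Difference = |84 - 28| = 56

56


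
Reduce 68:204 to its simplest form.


Find GCD(68, 204)
GCD = 68
Divide both by 68: 68/68 = 1, 204/68 = 3
Simplified ratio = 1:3

1:3


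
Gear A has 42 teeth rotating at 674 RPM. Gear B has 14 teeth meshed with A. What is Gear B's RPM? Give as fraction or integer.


Gear ratio: teeth_A * RPM_A = teeth_B * RPM_B
42 * 674 = 14 * RPM_B
28308 = 14 * RPM_B
RPM_B = 28308 / 14
RPM_B = 2022

2022


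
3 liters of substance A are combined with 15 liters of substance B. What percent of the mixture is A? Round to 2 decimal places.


Volume of A = 3 L
Volume of B = 15 L
Total volume = 3 + 15 = 18 L
Percentage of A = (3/18) * 100
= 16.67%

16.67


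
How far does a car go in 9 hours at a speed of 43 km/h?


Using distance = speed * time
Speed = 43 km/h
Time = 9 hours
Distance = 43 * 9
= 387 km

387


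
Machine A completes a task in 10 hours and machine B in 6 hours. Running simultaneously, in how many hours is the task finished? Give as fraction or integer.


Rate of A = 1/10 job per hour
Rate of B = 1/6 job per hour
Combined rate = 1/10 + 1/6
Find common denominator: (6 + 10)/(10*6) = 16/60
Combined rate = 4/15 job per hour
Time together = 1 / (4/15) = 15/4 hours

15/4


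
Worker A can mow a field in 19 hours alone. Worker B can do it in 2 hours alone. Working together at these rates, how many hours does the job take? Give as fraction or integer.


Rate of A = 1/19 job per hour
Rate of B = 1/2 job per hour
Combined rate = 1/19 + 1/2
Find common denominator: (2 + 19)/(19*2) = 21/38
Combined rate = 21/38 job per hour
Time together = 1 / (21/38) = 38/21 hours

38/21


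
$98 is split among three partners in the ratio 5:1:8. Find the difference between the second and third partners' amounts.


Total parts = 5 + 1 + 8 = 14
Value per part = 98 / 14 = 7
Shares: 5*7=35, 1*7=7, 8*7=56
Second share = 7, third share = 56
Difference = |7 - 56| = 49

49


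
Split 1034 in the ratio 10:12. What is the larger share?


Total parts = 10 + 12 = 22
Value per part = 1034 / 22 = 47
First share = 10 * 47 = 470
Second share = 12 * 47 = 564
Larger share = 564

564


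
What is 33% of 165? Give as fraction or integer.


Compute 33% of 165
Convert percentage: 33% = 33/100
Multiply: 165 * 33/100
= 5445/100
= 1089/20

1089/20


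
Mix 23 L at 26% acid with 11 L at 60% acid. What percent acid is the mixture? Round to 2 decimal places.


Solute in mixture 1 = 26% of 23 L = 23*26/100 = 299/50 L
Solute in mixture 2 = 60% of 11 L = 11*60/100 = 33/5 L
Total solute = 299/50 + 33/5 = 629/50 L
Total volume = 23 + 11 = 34 L
Final concentration = 629/50/34 * 100 = 37.00%

37.00


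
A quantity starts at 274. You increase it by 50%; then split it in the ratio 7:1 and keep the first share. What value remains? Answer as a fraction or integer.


Start with 274.
Step 1: Increase by 50%: 274 * 150/100 = 411
Step 2: Split 7:1, first share = 411 * 7/8 = 2877/8
Final result = 2877/8

2877/8


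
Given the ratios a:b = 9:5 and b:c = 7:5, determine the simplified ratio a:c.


Given a:b = 9:5 and b:c = 7:5
Make b consistent. Multiply first ratio by 7: a:b = 63:35
Multiply second ratio by 5: b:c = 35:25
Now b = 35 in both, so a:b:c = 63:35:25
Therefore a:c = 63:25
Simplify by GCD: a:c = 63:25

63:25


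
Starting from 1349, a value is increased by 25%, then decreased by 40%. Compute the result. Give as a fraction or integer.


Start: 1349
Step 1: increase by 25% => multiply by 125/100
  1349 * 125/100 = 6745/4
Step 2: decrease by 40% => multiply by 60/100
  6745/4 * 60/100 = 4047/4
Final value = 4047/4

4047/4


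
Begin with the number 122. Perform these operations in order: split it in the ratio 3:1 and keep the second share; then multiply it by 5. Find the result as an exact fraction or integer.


Start with 122.
Step 1: Split 3:1, second share = 122 * 1/4 = 61/2
Step 2: Multiply by 5: 61/2 * 5 = 305/2
Final result = 305/2

305/2


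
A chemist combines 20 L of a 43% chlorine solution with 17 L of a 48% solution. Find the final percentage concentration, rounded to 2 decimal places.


Solute in mixture 1 = 43% of 20 L = 20*43/100 = 43/5 L
Solute in mixture 2 = 48% of 17 L = 17*48/100 = 204/25 L
Total solute = 43/5 + 204/25 = 419/25 L
Total volume = 20 + 17 = 37 L
Final concentration = 419/25/37 * 100 = 45.30%

45.30


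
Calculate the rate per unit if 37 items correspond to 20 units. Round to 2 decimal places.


Total items = 37
Number of units = 20
Unit rate = 37 / 20
= 1.85 items per unit

1.85


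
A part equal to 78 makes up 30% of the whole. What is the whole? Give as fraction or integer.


Given: 78 is 30% of the whole
Set up: 78 = 30/100 * whole
whole = 78 * 100 / 30
whole = 7800 / 30
whole = 260

260


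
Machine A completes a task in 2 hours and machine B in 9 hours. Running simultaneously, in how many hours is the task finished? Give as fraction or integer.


Rate of A = 1/2 job per hour
Rate of B = 1/9 job per hour
Combined rate = 1/2 + 1/9
Find common denominator: (9 + 2)/(2*9) = 11/18
Combined rate = 11/18 job per hour
Time together = 1 / (11/18) = 18/11 hours

18/11


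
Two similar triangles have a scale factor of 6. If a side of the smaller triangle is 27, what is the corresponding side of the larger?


Similar triangles have proportional sides
Scale factor = 6
Smaller side = 27
Corresponding larger side = 27 * 6
= 162

162


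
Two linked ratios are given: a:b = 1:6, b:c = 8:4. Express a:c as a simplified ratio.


Given a:b = 1:6 and b:c = 8:4
Make b consistent. Multiply first ratio by 8: a:b = 8:48
Multiply second ratio by 6: b:c = 48:24
Now b = 48 in both, so a:b:c = 8:48:24
Therefore a:c = 8:24
Simplify by GCD: a:c = 1:3

1:3
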